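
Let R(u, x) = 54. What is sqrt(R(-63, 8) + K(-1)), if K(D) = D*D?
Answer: sqrt(55) ≈ 7.4162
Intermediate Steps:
K(D) = D**2
sqrt(R(-63, 8) + K(-1)) = sqrt(54 + (-1)**2) = sqrt(54 + 1) = sqrt(55)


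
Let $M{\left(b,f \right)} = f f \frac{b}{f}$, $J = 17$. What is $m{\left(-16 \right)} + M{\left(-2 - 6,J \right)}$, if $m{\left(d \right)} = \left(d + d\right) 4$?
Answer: $-264$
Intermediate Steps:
$m{\left(d \right)} = 8 d$ ($m{\left(d \right)} = 2 d 4 = 8 d$)
$M{\left(b,f \right)} = b f$ ($M{\left(b,f \right)} = f^{2} \frac{b}{f} = b f$)
$m{\left(-16 \right)} + M{\left(-2 - 6,J \right)} = 8 \left(-16\right) + \left(-2 - 6\right) 17 = -128 - 136 = -264$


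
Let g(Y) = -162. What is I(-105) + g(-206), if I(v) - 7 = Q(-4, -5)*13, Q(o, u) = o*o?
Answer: 53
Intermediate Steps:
Q(o, u) = o**2
I(v) = 215 (I(v) = 7 + (-4)**2*13 = 7 + 16*13 = 7 + 208 = 215)
I(-105) + g(-206) = 215 - 162 = 53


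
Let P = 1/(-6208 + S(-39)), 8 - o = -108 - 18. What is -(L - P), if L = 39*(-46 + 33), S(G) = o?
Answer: 3079517/6074 ≈ 507.00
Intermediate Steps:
o = 134 (o = 8 - (-108 - 18) = 8 - 1*(-126) = 8 + 126 = 134)
S(G) = 134
L = -507 (L = 39*(-13) = -507)
P = -1/6074 (P = 1/(-6208 + 134) = 1/(-6074) = -1/6074 ≈ -0.00016464)
-(L - P) = -(-507 - 1*(-1/6074)) = -(-507 + 1/6074) = -1*(-3079517/6074) = 3079517/6074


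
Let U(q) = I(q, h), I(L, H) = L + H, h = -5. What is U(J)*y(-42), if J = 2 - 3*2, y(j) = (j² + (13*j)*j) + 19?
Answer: -222435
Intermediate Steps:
I(L, H) = H + L
y(j) = 19 + 14*j² (y(j) = (j² + 13*j²) + 19 = 14*j² + 19 = 19 + 14*j²)
J = -4 (J = 2 - 6 = -4)
U(q) = -5 + q
U(J)*y(-42) = (-5 - 4)*(19 + 14*(-42)²) = -9*(19 + 14*1764) = -9*(19 + 24696) = -9*24715 = -222435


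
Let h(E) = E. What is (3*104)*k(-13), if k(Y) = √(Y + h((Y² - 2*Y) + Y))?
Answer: 4056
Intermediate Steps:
k(Y) = √(Y²) (k(Y) = √(Y + ((Y² - 2*Y) + Y)) = √(Y + (Y² - Y)) = √(Y²))
(3*104)*k(-13) = (3*104)*√((-13)²) = 312*√169 = 312*13 = 4056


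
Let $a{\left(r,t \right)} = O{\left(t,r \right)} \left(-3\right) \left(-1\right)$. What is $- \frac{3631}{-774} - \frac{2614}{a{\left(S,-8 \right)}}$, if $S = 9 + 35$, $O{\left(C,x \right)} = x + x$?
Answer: $- \frac{88721}{17028} \approx -5.2103$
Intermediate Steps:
$O{\left(C,x \right)} = 2 x$
$S = 44$
$a{\left(r,t \right)} = 6 r$ ($a{\left(r,t \right)} = 2 r \left(-3\right) \left(-1\right) = - 6 r \left(-1\right) = 6 r$)
$- \frac{3631}{-774} - \frac{2614}{a{\left(S,-8 \right)}} = - \frac{3631}{-774} - \frac{2614}{6 \cdot 44} = \left(-3631\right) \left(- \frac{1}{774}\right) - \frac{2614}{264} = \frac{3631}{774} - \frac{1307}{132} = - \frac{88721}{17028}$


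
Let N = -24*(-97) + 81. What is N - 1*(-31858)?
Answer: 34267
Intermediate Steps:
N = 2409 (N = 2328 + 81 = 2409)
N - 1*(-31858) = 2409 - 1*(-31858) = 2409 + 31858 = 34267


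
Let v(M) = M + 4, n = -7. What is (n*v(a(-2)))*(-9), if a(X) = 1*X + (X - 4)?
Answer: -252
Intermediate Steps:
a(X) = -4 + 2*X (a(X) = X + (-4 + X) = -4 + 2*X)
v(M) = 4 + M
(n*v(a(-2)))*(-9) = -7*(4 + (-4 + 2*(-2)))*(-9) = -7*(4 + (-4 - 4))*(-9) = -7*(4 - 8)*(-9) = -7*(-4)*(-9) = 28*(-9) = -252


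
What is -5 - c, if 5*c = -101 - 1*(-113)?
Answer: -37/5 ≈ -7.4000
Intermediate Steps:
c = 12/5 (c = (-101 - 1*(-113))/5 = (-101 + 113)/5 = (⅕)*12 = 12/5 ≈ 2.4000)
-5 - c = -5 - 1*12/5 = -5 - 12/5 = -37/5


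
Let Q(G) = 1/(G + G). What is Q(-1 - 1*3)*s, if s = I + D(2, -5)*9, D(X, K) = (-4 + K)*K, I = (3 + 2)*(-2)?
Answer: -395/8 ≈ -49.375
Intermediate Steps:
I = -10 (I = 5*(-2) = -10)
D(X, K) = K*(-4 + K)
s = 395 (s = -10 - 5*(-4 - 5)*9 = -10 - 5*(-9)*9 = -10 + 45*9 = -10 + 405 = 395)
Q(G) = 1/(2*G)
Q(-1 - 1*3)*s = (1/(2*(-1 - 1*3)))*395 = (1/(2*(-1 - 3)))*395 = ((1/2)/(-4))*395 = ((1/2)*(-1/4))*395 = -1/8*395 = -395/8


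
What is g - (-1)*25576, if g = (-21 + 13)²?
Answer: 25640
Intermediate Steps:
g = 64 (g = (-8)² = 64)
g - (-1)*25576 = 64 - (-1)*25576 = 64 - 1*(-25576) = 64 + 25576 = 25640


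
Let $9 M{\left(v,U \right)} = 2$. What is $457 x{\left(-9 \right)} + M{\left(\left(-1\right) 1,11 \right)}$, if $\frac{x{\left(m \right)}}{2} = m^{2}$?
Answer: $\frac{666308}{9} \approx 74034.0$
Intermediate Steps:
$M{\left(v,U \right)} = \frac{2}{9}$ ($M{\left(v,U \right)} = \frac{1}{9} \cdot 2 = \frac{2}{9}$)
$x{\left(m \right)} = 2 m^{2}$
$457 x{\left(-9 \right)} + M{\left(\left(-1\right) 1,11 \right)} = 457 \cdot 2 \left(-9\right)^{2} + \frac{2}{9} = 457 \cdot 2 \cdot 81 + \frac{2}{9} = 457 \cdot 162 + \frac{2}{9} = 74034 + \frac{2}{9} = \frac{666308}{9}$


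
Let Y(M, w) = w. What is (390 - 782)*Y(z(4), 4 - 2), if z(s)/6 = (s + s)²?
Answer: -784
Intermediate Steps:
z(s) = 24*s² (z(s) = 6*(s + s)² = 6*(2*s)² = 6*(4*s²) = 24*s²)
(390 - 782)*Y(z(4), 4 - 2) = (390 - 782)*(4 - 2) = -392*2 = -784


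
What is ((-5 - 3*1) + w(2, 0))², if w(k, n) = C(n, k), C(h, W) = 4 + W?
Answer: 4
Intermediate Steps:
w(k, n) = 4 + k
((-5 - 3*1) + w(2, 0))² = ((-5 - 3*1) + (4 + 2))² = ((-5 - 3) + 6)² = (-8 + 6)² = (-2)² = 4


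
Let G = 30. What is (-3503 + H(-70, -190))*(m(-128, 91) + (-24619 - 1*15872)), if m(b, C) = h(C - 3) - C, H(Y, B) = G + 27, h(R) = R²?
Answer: 113159748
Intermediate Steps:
H(Y, B) = 57 (H(Y, B) = 30 + 27 = 57)
m(b, C) = (-3 + C)² - C (m(b, C) = (C - 3)² - C = (-3 + C)² - C)
(-3503 + H(-70, -190))*(m(-128, 91) + (-24619 - 1*15872)) = (-3503 + 57)*(((-3 + 91)² - 1*91) + (-24619 - 1*15872)) = -3446*((88² - 91) + (-24619 - 15872)) = -3446*((7744 - 91) - 40491) = -3446*(7653 - 40491) = -3446*(-32838) = 113159748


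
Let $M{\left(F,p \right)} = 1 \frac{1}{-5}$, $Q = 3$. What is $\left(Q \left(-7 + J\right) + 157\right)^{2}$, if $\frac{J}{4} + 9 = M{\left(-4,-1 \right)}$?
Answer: $\frac{16384}{25} \approx 655.36$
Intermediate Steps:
$M{\left(F,p \right)} = - \frac{1}{5}$ ($M{\left(F,p \right)} = 1 \left(- \frac{1}{5}\right) = - \frac{1}{5}$)
$J = - \frac{184}{5}$ ($J = -36 + 4 \left(- \frac{1}{5}\right) = -36 - \frac{4}{5} = - \frac{184}{5} \approx -36.8$)
$\left(Q \left(-7 + J\right) + 157\right)^{2} = \left(3 \left(-7 - \frac{184}{5}\right) + 157\right)^{2} = \left(3 \left(- \frac{219}{5}\right) + 157\right)^{2} = \left(- \frac{657}{5} + 157\right)^{2} = \left(\frac{128}{5}\right)^{2} = \frac{16384}{25}$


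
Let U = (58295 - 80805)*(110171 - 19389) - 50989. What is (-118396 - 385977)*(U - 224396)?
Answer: 1030826544590465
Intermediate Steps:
U = -2043553809 (U = -22510*90782 - 50989 = -2043502820 - 50989 = -2043553809)
(-118396 - 385977)*(U - 224396) = (-118396 - 385977)*(-2043553809 - 224396) = -504373*(-2043778205) = 1030826544590465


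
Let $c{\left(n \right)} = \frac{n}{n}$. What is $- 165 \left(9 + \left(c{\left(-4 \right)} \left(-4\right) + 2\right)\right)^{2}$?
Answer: $-8085$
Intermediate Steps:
$c{\left(n \right)} = 1$
$- 165 \left(9 + \left(c{\left(-4 \right)} \left(-4\right) + 2\right)\right)^{2} = - 165 \left(9 + \left(1 \left(-4\right) + 2\right)\right)^{2} = - 165 \left(9 + \left(-4 + 2\right)\right)^{2} = - 165 \left(9 - 2\right)^{2} = - 165 \cdot 7^{2} = \left(-165\right) 49 = -8085$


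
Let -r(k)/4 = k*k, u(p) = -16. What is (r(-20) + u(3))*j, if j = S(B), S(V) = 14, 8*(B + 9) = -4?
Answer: -22624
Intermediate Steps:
B = -19/2 (B = -9 + (⅛)*(-4) = -9 - ½ = -19/2 ≈ -9.5000)
r(k) = -4*k² (r(k) = -4*k*k = -4*k²)
j = 14
(r(-20) + u(3))*j = (-4*(-20)² - 16)*14 = (-4*400 - 16)*14 = (-1600 - 16)*14 = -1616*14 = -22624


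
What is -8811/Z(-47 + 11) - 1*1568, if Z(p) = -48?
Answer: -22151/16 ≈ -1384.4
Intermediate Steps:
-8811/Z(-47 + 11) - 1*1568 = -8811/(-48) - 1*1568 = -8811*(-1/48) - 1568 = 2937/16 - 1568 = -22151/16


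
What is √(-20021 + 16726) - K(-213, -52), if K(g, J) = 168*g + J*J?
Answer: 33080 + I*√3295 ≈ 33080.0 + 57.402*I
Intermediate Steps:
K(g, J) = J² + 168*g (K(g, J) = 168*g + J² = J² + 168*g)
√(-20021 + 16726) - K(-213, -52) = √(-20021 + 16726) - ((-52)² + 168*(-213)) = √(-3295) - (2704 - 35784) = I*√3295 - 1*(-33080) = I*√3295 + 33080 = 33080 + I*√3295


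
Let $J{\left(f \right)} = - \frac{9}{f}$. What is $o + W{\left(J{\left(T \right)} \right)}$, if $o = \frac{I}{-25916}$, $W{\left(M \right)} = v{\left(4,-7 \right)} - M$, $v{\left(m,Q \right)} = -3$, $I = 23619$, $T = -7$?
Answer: $- \frac{942813}{181412} \approx -5.1971$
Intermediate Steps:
$W{\left(M \right)} = -3 - M$
$o = - \frac{23619}{25916}$ ($o = \frac{23619}{-25916} = 23619 \left(- \frac{1}{25916}\right) = - \frac{23619}{25916} \approx -0.91137$)
$o + W{\left(J{\left(T \right)} \right)} = - \frac{23619}{25916} - \left(3 - \frac{9}{-7}\right) = - \frac{23619}{25916} - \left(3 - - \frac{9}{7}\right) = - \frac{23619}{25916} - \frac{30}{7} = - \frac{942813}{181412}$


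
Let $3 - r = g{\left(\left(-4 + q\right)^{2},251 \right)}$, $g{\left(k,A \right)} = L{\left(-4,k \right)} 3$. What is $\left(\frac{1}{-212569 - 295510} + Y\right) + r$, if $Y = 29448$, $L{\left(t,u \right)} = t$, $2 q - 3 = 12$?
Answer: $\frac{14969531576}{508079} \approx 29463.0$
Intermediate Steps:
$q = \frac{15}{2}$ ($q = \frac{3}{2} + \frac{1}{2} \cdot 12 = \frac{3}{2} + 6 = \frac{15}{2} \approx 7.5$)
$g{\left(k,A \right)} = -12$ ($g{\left(k,A \right)} = \left(-4\right) 3 = -12$)
$r = 15$ ($r = 3 - -12 = 3 + 12 = 15$)
$\left(\frac{1}{-212569 - 295510} + Y\right) + r = \left(\frac{1}{-212569 - 295510} + 29448\right) + 15 = \left(\frac{1}{-508079} + 29448\right) + 15 = \left(- \frac{1}{508079} + 29448\right) + 15 = \frac{14961910391}{508079} + 15 = \frac{14969531576}{508079}$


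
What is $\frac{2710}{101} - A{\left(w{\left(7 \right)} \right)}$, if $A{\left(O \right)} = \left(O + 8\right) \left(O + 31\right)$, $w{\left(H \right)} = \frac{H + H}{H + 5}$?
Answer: $- \frac{974555}{3636} \approx -268.03$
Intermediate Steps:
$w{\left(H \right)} = \frac{2 H}{5 + H}$
$A{\left(O \right)} = \left(8 + O\right) \left(31 + O\right)$
$\frac{2710}{101} - A{\left(w{\left(7 \right)} \right)} = \frac{2710}{101} - \left(248 + \left(2 \cdot 7 \frac{1}{5 + 7}\right)^{2} + 39 \cdot 2 \cdot 7 \frac{1}{5 + 7}\right) = 2710 \cdot \frac{1}{101} - \left(248 + \left(2 \cdot 7 \cdot \frac{1}{12}\right)^{2} + 39 \cdot 2 \cdot 7 \cdot \frac{1}{12}\right) = \frac{2710}{101} - \left(248 + \left(2 \cdot 7 \cdot \frac{1}{12}\right)^{2} + 39 \cdot 2 \cdot 7 \cdot \frac{1}{12}\right) = \frac{2710}{101} - \left(248 + \left(\frac{7}{6}\right)^{2} + 39 \cdot \frac{7}{6}\right) = \frac{2710}{101} - \left(248 + \frac{49}{36} + \frac{91}{2}\right) = \frac{2710}{101} - \frac{10615}{36} = - \frac{974555}{3636}$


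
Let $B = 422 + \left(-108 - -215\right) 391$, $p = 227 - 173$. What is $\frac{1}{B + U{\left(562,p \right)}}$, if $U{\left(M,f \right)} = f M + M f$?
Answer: $\frac{1}{102955} \approx 9.713 \cdot 10^{-6}$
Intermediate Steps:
$p = 54$ ($p = 227 - 173 = 54$)
$U{\left(M,f \right)} = 2 M f$ ($U{\left(M,f \right)} = M f + M f = 2 M f$)
$B = 42259$ ($B = 422 + \left(-108 + 215\right) 391 = 422 + 107 \cdot 391 = 422 + 41837 = 42259$)
$\frac{1}{B + U{\left(562,p \right)}} = \frac{1}{42259 + 2 \cdot 562 \cdot 54} = \frac{1}{42259 + 60696} = \frac{1}{102955}$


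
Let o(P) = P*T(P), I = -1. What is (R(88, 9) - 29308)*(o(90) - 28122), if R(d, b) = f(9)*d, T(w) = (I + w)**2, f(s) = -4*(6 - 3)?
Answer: -20792295552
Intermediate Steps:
f(s) = -12 (f(s) = -4*3 = -12)
T(w) = (-1 + w)**2
R(d, b) = -12*d
o(P) = P*(-1 + P)**2
(R(88, 9) - 29308)*(o(90) - 28122) = (-12*88 - 29308)*(90*(-1 + 90)**2 - 28122) = (-1056 - 29308)*(90*89**2 - 28122) = -30364*(90*7921 - 28122) = -30364*(712890 - 28122) = -30364*684768 = -20792295552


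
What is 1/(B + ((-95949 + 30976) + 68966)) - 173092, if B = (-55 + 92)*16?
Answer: -793626819/4585 ≈ -1.7309e+5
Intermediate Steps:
B = 592 (B = 37*16 = 592)
1/(B + ((-95949 + 30976) + 68966)) - 173092 = 1/(592 + ((-95949 + 30976) + 68966)) - 173092 = 1/(592 + (-64973 + 68966)) - 173092 = 1/(592 + 3993) - 173092 = 1/4585 - 173092 = -793626819/4585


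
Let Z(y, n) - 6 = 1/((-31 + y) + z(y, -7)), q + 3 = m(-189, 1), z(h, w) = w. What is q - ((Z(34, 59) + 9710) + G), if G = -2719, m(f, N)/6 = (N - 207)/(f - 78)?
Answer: -2490263/356 ≈ -6995.1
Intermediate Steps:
m(f, N) = 6*(-207 + N)/(-78 + f) (m(f, N) = 6*((N - 207)/(f - 78)) = 6*((-207 + N)/(-78 + f)) = 6*(-207 + N)/(-78 + f))
q = 145/89 (q = -3 + 6*(-207 + 1)/(-78 - 189) = -3 + 6*(-206)/(-267) = -3 + 6*(-1/267)*(-206) = -3 + 412/89 = 145/89 ≈ 1.6292)
Z(y, n) = 6 + 1/(-38 + y) (Z(y, n) = 6 + 1/((-31 + y) - 7) = 6 + 1/(-38 + y))
q - ((Z(34, 59) + 9710) + G) = 145/89 - (((-227 + 6*34)/(-38 + 34) + 9710) - 2719) = 145/89 - (((-227 + 204)/(-4) + 9710) - 2719) = 145/89 - ((-1/4*(-23) + 9710) - 2719) = 145/89 - ((23/4 + 9710) - 2719) = 145/89 - (38863/4 - 2719) = 145/89 - 1*27987/4 = 145/89 - 27987/4 = -2490263/356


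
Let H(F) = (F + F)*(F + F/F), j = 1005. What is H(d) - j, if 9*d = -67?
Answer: -73633/81 ≈ -909.05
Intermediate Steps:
d = -67/9 (d = (⅑)*(-67) = -67/9 ≈ -7.4444)
H(F) = 2*F*(1 + F) (H(F) = (2*F)*(F + 1) = (2*F)*(1 + F) = 2*F*(1 + F))
H(d) - j = 2*(-67/9)*(1 - 67/9) - 1*1005 = 2*(-67/9)*(-58/9) - 1005 = 7772/81 - 1005 = -73633/81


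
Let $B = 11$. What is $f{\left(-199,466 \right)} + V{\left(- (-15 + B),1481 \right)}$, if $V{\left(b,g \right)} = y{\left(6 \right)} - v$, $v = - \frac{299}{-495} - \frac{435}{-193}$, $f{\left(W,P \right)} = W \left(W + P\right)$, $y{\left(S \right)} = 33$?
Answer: $- \frac{5073181532}{95535} \approx -53103.0$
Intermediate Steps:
$f{\left(W,P \right)} = W \left(P + W\right)$
$v = \frac{273032}{95535}$ ($v = \left(-299\right) \left(- \frac{1}{495}\right) - - \frac{435}{193} = \frac{299}{495} + \frac{435}{193} = \frac{273032}{95535} \approx 2.8579$)
$V{\left(b,g \right)} = \frac{2879623}{95535}$ ($V{\left(b,g \right)} = 33 - \frac{273032}{95535} = \frac{2879623}{95535}$)
$f{\left(-199,466 \right)} + V{\left(- (-15 + B),1481 \right)} = - 199 \left(466 - 199\right) + \frac{2879623}{95535} = \left(-199\right) 267 + \frac{2879623}{95535} = -53133 + \frac{2879623}{95535} = - \frac{5073181532}{95535}$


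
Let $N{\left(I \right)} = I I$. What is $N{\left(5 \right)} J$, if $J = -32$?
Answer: $-800$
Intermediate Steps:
$N{\left(I \right)} = I^{2}$
$N{\left(5 \right)} J = 5^{2} \left(-32\right) = 25 \left(-32\right) = -800$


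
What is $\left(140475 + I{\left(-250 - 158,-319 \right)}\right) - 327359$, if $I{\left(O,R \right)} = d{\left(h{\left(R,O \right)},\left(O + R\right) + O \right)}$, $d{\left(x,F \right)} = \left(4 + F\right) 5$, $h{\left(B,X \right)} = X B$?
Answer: $-192539$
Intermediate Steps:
$h{\left(B,X \right)} = B X$
$d{\left(x,F \right)} = 20 + 5 F$
$I{\left(O,R \right)} = 20 + 5 R + 10 O$ ($I{\left(O,R \right)} = 20 + 5 \left(\left(O + R\right) + O\right) = 20 + 5 \left(R + 2 O\right) = 20 + \left(5 R + 10 O\right) = 20 + 5 R + 10 O$)
$\left(140475 + I{\left(-250 - 158,-319 \right)}\right) - 327359 = \left(140475 + \left(20 + 5 \left(-319\right) + 10 \left(-250 - 158\right)\right)\right) - 327359 = \left(140475 + \left(20 - 1595 + 10 \left(-408\right)\right)\right) - 327359 = \left(140475 - 5655\right) - 327359 = 134820 - 327359 = -192539$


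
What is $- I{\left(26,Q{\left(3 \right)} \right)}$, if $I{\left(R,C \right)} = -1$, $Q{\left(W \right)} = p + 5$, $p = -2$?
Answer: $1$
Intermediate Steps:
$Q{\left(W \right)} = 3$ ($Q{\left(W \right)} = -2 + 5 = 3$)
$- I{\left(26,Q{\left(3 \right)} \right)} = \left(-1\right) \left(-1\right) = 1$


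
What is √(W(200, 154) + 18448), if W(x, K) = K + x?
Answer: √18802 ≈ 137.12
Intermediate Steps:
√(W(200, 154) + 18448) = √((154 + 200) + 18448) = √(354 + 18448) = √18802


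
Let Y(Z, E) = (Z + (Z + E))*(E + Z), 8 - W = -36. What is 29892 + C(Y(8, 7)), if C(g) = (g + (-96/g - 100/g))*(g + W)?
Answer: 56537221/345 ≈ 1.6388e+5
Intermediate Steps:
W = 44 (W = 8 - 1*(-36) = 8 + 36 = 44)
Y(Z, E) = (E + Z)*(E + 2*Z) (Y(Z, E) = (Z + (E + Z))*(E + Z) = (E + 2*Z)*(E + Z) = (E + Z)*(E + 2*Z))
C(g) = (44 + g)*(g - 196/g) (C(g) = (g + (-96/g - 100/g))*(g + 44) = (g - 196/g)*(44 + g) = (44 + g)*(g - 196/g))
29892 + C(Y(8, 7)) = 29892 + (-196 + (7**2 + 2*8**2 + 3*7*8)**2 - 8624/(7**2 + 2*8**2 + 3*7*8) + 44*(7**2 + 2*8**2 + 3*7*8)) = 29892 + (-196 + (49 + 2*64 + 168)**2 - 8624/(49 + 2*64 + 168) + 44*(49 + 2*64 + 168)) = 29892 + (-196 + (49 + 128 + 168)**2 - 8624/(49 + 128 + 168) + 44*(49 + 128 + 168)) = 29892 + (-196 + 345**2 - 8624/345 + 44*345) = 29892 + (-196 + 119025 - 8624*1/345 + 15180) = 29892 + (-196 + 119025 - 8624/345 + 15180) = 29892 + 46224481/345 = 56537221/345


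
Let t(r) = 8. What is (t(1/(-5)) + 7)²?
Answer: 225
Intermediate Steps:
(t(1/(-5)) + 7)² = (8 + 7)² = 15² = 225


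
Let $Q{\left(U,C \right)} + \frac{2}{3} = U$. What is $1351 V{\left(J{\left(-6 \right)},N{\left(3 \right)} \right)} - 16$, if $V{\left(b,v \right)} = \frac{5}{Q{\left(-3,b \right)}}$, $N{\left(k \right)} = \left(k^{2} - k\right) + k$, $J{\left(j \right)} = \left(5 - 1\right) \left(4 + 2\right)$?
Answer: $- \frac{20441}{11} \approx -1858.3$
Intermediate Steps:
$Q{\left(U,C \right)} = - \frac{2}{3} + U$
$J{\left(j \right)} = 24$ ($J{\left(j \right)} = 4 \cdot 6 = 24$)
$N{\left(k \right)} = k^{2}$
$V{\left(b,v \right)} = - \frac{15}{11}$ ($V{\left(b,v \right)} = \frac{5}{- \frac{2}{3} - 3} = \frac{5}{- \frac{11}{3}} = 5 \left(- \frac{3}{11}\right) = - \frac{15}{11}$)
$1351 V{\left(J{\left(-6 \right)},N{\left(3 \right)} \right)} - 16 = 1351 \left(- \frac{15}{11}\right) - 16 = - \frac{20265}{11} - 16 = - \frac{20441}{11}$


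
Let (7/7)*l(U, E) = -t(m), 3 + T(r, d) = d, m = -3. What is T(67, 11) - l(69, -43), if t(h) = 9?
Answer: 17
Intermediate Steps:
T(r, d) = -3 + d
l(U, E) = -9 (l(U, E) = -1*9 = -9)
T(67, 11) - l(69, -43) = (-3 + 11) - 1*(-9) = 8 + 9 = 17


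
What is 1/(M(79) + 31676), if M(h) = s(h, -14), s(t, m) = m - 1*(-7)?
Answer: 1/31669 ≈ 3.1577e-5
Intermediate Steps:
s(t, m) = 7 + m (s(t, m) = m + 7 = 7 + m)
M(h) = -7 (M(h) = 7 - 14 = -7)
1/(M(79) + 31676) = 1/(-7 + 31676) = 1/31669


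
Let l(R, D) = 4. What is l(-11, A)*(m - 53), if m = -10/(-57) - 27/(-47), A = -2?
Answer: -559912/2679 ≈ -209.00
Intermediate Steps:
m = 2009/2679 (m = -10*(-1/57) - 27*(-1/47) = 10/57 + 27/47 = 2009/2679 ≈ 0.74991)
l(-11, A)*(m - 53) = 4*(2009/2679 - 53) = 4*(-139978/2679) = -559912/2679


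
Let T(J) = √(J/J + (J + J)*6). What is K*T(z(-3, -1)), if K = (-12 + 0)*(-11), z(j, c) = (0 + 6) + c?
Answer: 132*√61 ≈ 1031.0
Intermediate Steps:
z(j, c) = 6 + c
T(J) = √(1 + 12*J) (T(J) = √(1 + (2*J)*6) = √(1 + 12*J))
K = 132 (K = -12*(-11) = 132)
K*T(z(-3, -1)) = 132*√(1 + 12*(6 - 1)) = 132*√(1 + 12*5) = 132*√(1 + 60) = 132*√61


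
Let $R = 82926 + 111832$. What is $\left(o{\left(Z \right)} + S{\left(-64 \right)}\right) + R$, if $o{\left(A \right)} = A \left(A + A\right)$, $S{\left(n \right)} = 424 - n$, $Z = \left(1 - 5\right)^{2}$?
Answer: $195758$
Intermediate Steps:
$Z = 16$ ($Z = \left(-4\right)^{2} = 16$)
$R = 194758$
$o{\left(A \right)} = 2 A^{2}$ ($o{\left(A \right)} = A 2 A = 2 A^{2}$)
$\left(o{\left(Z \right)} + S{\left(-64 \right)}\right) + R = \left(2 \cdot 16^{2} + \left(424 - -64\right)\right) + 194758 = \left(2 \cdot 256 + \left(424 + 64\right)\right) + 194758 = \left(512 + 488\right) + 194758 = 1000 + 194758 = 195758$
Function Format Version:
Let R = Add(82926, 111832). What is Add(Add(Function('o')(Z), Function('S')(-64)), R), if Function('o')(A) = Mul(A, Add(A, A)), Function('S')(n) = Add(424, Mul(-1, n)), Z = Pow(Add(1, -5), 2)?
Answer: 195758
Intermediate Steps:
Z = 16 (Z = Pow(-4, 2) = 16)
R = 194758
Function('o')(A) = Mul(2, Pow(A, 2)) (Function('o')(A) = Mul(A, Mul(2, A)) = Mul(2, Pow(A, 2)))
Add(Add(Function('o')(Z), Function('S')(-64)), R) = Add(Add(Mul(2, Pow(16, 2)), Add(424, Mul(-1, -64))), 194758) = Add(Add(Mul(2, 256), Add(424, 64)), 194758) = Add(Add(512, 488), 194758) = Add(1000, 194758) = 195758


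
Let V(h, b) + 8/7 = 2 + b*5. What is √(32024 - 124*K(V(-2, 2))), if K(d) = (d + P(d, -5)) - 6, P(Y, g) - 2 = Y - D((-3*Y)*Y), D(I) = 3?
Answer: 2*√369943/7 ≈ 173.78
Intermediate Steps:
P(Y, g) = -1 + Y (P(Y, g) = 2 + (Y - 1*3) = 2 + (Y - 3) = 2 + (-3 + Y) = -1 + Y)
V(h, b) = 6/7 + 5*b (V(h, b) = -8/7 + (2 + b*5) = -8/7 + (2 + 5*b) = 6/7 + 5*b)
K(d) = -7 + 2*d (K(d) = (d + (-1 + d)) - 6 = (-1 + 2*d) - 6 = -7 + 2*d)
√(32024 - 124*K(V(-2, 2))) = √(32024 - 124*(-7 + 2*(6/7 + 5*2))) = √(32024 - 124*(-7 + 2*(6/7 + 10))) = √(32024 - 124*(-7 + 2*(76/7))) = √(32024 - 124*(-7 + 152/7)) = √(32024 - 124*103/7) = √(32024 - 12772/7) = √(211396/7) = 2*√369943/7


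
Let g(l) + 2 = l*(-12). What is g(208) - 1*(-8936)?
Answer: 6438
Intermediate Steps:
g(l) = -2 - 12*l (g(l) = -2 + l*(-12) = -2 - 12*l)
g(208) - 1*(-8936) = (-2 - 12*208) - 1*(-8936) = (-2 - 2496) + 8936 = -2498 + 8936 = 6438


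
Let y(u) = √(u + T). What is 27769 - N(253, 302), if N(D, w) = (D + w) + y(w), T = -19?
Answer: 27214 - √283 ≈ 27197.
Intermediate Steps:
y(u) = √(-19 + u) (y(u) = √(u - 19) = √(-19 + u))
N(D, w) = D + w + √(-19 + w) (N(D, w) = (D + w) + √(-19 + w) = D + w + √(-19 + w))
27769 - N(253, 302) = 27769 - (253 + 302 + √(-19 + 302)) = 27769 - (253 + 302 + √283) = 27769 - (555 + √283) = 27769 + (-555 - √283) = 27214 - √283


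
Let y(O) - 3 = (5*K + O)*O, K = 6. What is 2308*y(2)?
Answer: 154636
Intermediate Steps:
y(O) = 3 + O*(30 + O) (y(O) = 3 + (5*6 + O)*O = 3 + (30 + O)*O = 3 + O*(30 + O))
2308*y(2) = 2308*(3 + 2² + 30*2) = 2308*(3 + 4 + 60) = 2308*67 = 154636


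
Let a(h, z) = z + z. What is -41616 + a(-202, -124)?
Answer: -41864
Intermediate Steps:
a(h, z) = 2*z
-41616 + a(-202, -124) = -41616 + 2*(-124) = -41616 - 248 = -41864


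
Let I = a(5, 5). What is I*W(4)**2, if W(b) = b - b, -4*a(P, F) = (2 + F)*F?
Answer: 0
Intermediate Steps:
a(P, F) = -F*(2 + F)/4 (a(P, F) = -(2 + F)*F/4 = -F*(2 + F)/4)
W(b) = 0
I = -35/4 (I = -1/4*5*(2 + 5) = -1/4*5*7 = -35/4 ≈ -8.7500)
I*W(4)**2 = -35/4*0**2 = -35/4*0 = 0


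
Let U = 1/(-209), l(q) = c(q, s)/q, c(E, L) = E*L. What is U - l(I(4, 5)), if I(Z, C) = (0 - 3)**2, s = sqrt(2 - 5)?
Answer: -1/209 - I*sqrt(3) ≈ -0.0047847 - 1.732*I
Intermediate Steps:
s = I*sqrt(3) (s = sqrt(-3) = I*sqrt(3) ≈ 1.732*I)
I(Z, C) = 9 (I(Z, C) = (-3)**2 = 9)
l(q) = I*sqrt(3) (l(q) = (q*(I*sqrt(3)))/q = (I*q*sqrt(3))/q = I*sqrt(3))
U = -1/209 ≈ -0.0047847
U - l(I(4, 5)) = -1/209 - I*sqrt(3)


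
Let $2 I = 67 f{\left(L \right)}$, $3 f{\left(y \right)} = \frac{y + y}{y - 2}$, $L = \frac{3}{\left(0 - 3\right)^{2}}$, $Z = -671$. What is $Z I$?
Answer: $\frac{44957}{15} \approx 2997.1$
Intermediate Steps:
$L = \frac{1}{3}$ ($L = \frac{3}{\left(-3\right)^{2}} = \frac{3}{9} = 3 \cdot \frac{1}{9} = \frac{1}{3} \approx 0.33333$)
$f{\left(y \right)} = \frac{2 y}{3 \left(-2 + y\right)}$ ($f{\left(y \right)} = \frac{\left(y + y\right) \frac{1}{y - 2}}{3} = \frac{2 y \frac{1}{-2 + y}}{3} = \frac{2 y}{3 \left(-2 + y\right)}$)
$I = - \frac{67}{15}$ ($I = \frac{67 \cdot \frac{2}{3} \cdot \frac{1}{3} \frac{1}{-2 + \frac{1}{3}}}{2} = \frac{67 \cdot \frac{2}{3} \cdot \frac{1}{3} \frac{1}{- \frac{5}{3}}}{2} = \frac{67 \cdot \frac{2}{3} \cdot \frac{1}{3} \left(- \frac{3}{5}\right)}{2} = \frac{67 \left(- \frac{2}{15}\right)}{2} = \frac{1}{2} \left(- \frac{134}{15}\right) = - \frac{67}{15} \approx -4.4667$)
$Z I = \left(-671\right) \left(- \frac{67}{15}\right) = \frac{44957}{15}$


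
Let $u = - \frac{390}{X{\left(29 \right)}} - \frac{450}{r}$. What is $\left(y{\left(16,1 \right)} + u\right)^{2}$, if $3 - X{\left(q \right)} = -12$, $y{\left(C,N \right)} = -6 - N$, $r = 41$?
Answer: $\frac{3250809}{1681} \approx 1933.9$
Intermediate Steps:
$X{\left(q \right)} = 15$ ($X{\left(q \right)} = 3 - -12 = 3 + 12 = 15$)
$u = - \frac{1516}{41}$ ($u = - \frac{390}{15} - \frac{450}{41} = \left(-390\right) \frac{1}{15} - \frac{450}{41} = -26 - \frac{450}{41} = - \frac{1516}{41} \approx -36.976$)
$\left(y{\left(16,1 \right)} + u\right)^{2} = \left(\left(-6 - 1\right) - \frac{1516}{41}\right)^{2} = \left(-7 - \frac{1516}{41}\right)^{2} = \left(- \frac{1803}{41}\right)^{2} = \frac{3250809}{1681}$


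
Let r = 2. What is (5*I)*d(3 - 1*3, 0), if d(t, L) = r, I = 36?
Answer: 360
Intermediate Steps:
d(t, L) = 2
(5*I)*d(3 - 1*3, 0) = (5*36)*2 = 180*2 = 360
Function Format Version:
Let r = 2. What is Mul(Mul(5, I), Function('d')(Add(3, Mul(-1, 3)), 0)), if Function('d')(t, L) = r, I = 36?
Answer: 360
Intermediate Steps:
Function('d')(t, L) = 2
Mul(Mul(5, I), Function('d')(Add(3, Mul(-1, 3)), 0)) = Mul(Mul(5, 36), 2) = Mul(180, 2) = 360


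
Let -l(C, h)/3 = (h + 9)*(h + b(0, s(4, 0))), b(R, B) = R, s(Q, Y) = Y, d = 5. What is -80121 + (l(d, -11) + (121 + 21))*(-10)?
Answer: -80881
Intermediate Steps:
l(C, h) = -3*h*(9 + h) (l(C, h) = -3*(h + 9)*(h + 0) = -3*(9 + h)*h = -3*h*(9 + h))
-80121 + (l(d, -11) + (121 + 21))*(-10) = -80121 + (3*(-11)*(-9 - 1*(-11)) + (121 + 21))*(-10) = -80121 + (3*(-11)*(-9 + 11) + 142)*(-10) = -80121 + (3*(-11)*2 + 142)*(-10) = -80121 + (-66 + 142)*(-10) = -80121 + 76*(-10) = -80121 - 760 = -80881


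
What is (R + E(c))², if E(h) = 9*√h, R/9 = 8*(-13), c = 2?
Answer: 876258 - 16848*√2 ≈ 8.5243e+5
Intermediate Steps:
R = -936 (R = 9*(8*(-13)) = 9*(-104) = -936)
(R + E(c))² = (-936 + 9*√2)²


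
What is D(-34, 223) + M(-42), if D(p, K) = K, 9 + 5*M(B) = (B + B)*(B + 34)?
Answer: 1778/5 ≈ 355.60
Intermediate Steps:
M(B) = -9/5 + 2*B*(34 + B)/5 (M(B) = -9/5 + ((B + B)*(B + 34))/5 = -9/5 + ((2*B)*(34 + B))/5 = -9/5 + (2*B*(34 + B))/5 = -9/5 + 2*B*(34 + B)/5)
D(-34, 223) + M(-42) = 223 + (-9/5 + (2/5)*(-42)**2 + (68/5)*(-42)) = 223 + (-9/5 + (2/5)*1764 - 2856/5) = 223 + (-9/5 + 3528/5 - 2856/5) = 223 + 663/5 = 1778/5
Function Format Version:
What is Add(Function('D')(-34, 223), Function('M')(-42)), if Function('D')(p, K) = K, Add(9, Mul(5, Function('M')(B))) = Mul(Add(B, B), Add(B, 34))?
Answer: Rational(1778, 5) ≈ 355.60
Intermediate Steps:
Function('M')(B) = Add(Rational(-9, 5), Mul(Rational(2, 5), B, Add(34, B))) (Function('M')(B) = Add(Rational(-9, 5), Mul(Rational(1, 5), Mul(Add(B, B), Add(B, 34)))) = Add(Rational(-9, 5), Mul(Rational(1, 5), Mul(Mul(2, B), Add(34, B)))) = Add(Rational(-9, 5), Mul(Rational(1, 5), Mul(2, B, Add(34, B)))) = Add(Rational(-9, 5), Mul(Rational(2, 5), B, Add(34, B))))
Add(Function('D')(-34, 223), Function('M')(-42)) = Add(223, Add(Rational(-9, 5), Mul(Rational(2, 5), Pow(-42, 2)), Mul(Rational(68, 5), -42))) = Add(223, Add(Rational(-9, 5), Mul(Rational(2, 5), 1764), Rational(-2856, 5))) = Add(223, Add(Rational(-9, 5), Rational(3528, 5), Rational(-2856, 5))) = Add(223, Rational(663, 5)) = Rational(1778, 5)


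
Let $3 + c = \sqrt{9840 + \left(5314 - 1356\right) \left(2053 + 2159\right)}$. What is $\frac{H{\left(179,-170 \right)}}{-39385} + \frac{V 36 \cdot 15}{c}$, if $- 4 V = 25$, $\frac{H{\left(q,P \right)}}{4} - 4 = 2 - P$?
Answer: $- \frac{4047381911}{218992769965} - \frac{2250 \sqrt{4170234}}{5560309} \approx -0.84483$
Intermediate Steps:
$H{\left(q,P \right)} = 24 - 4 P$ ($H{\left(q,P \right)} = 16 + 4 \left(2 - P\right) = 16 - \left(-8 + 4 P\right) = 24 - 4 P$)
$V = - \frac{25}{4}$ ($V = \left(- \frac{1}{4}\right) 25 = - \frac{25}{4} \approx -6.25$)
$c = -3 + 2 \sqrt{4170234}$ ($c = -3 + \sqrt{9840 + \left(5314 - 1356\right) \left(2053 + 2159\right)} = -3 + \sqrt{9840 + 3958 \cdot 4212} = -3 + \sqrt{9840 + 16671096} = -3 + \sqrt{16680936} = -3 + 2 \sqrt{4170234} \approx 4081.2$)
$\frac{H{\left(179,-170 \right)}}{-39385} + \frac{V 36 \cdot 15}{c} = \frac{24 - -680}{-39385} + \frac{\left(- \frac{25}{4}\right) 36 \cdot 15}{-3 + 2 \sqrt{4170234}} = \left(24 + 680\right) \left(- \frac{1}{39385}\right) + \frac{\left(-225\right) 15}{-3 + 2 \sqrt{4170234}} = 704 \left(- \frac{1}{39385}\right) - \frac{3375}{-3 + 2 \sqrt{4170234}} = - \frac{704}{39385} - \frac{3375}{-3 + 2 \sqrt{4170234}}$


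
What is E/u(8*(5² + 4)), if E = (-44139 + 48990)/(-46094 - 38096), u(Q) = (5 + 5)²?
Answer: -4851/8419000 ≈ -0.00057620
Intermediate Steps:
u(Q) = 100 (u(Q) = 10² = 100)
E = -4851/84190 (E = 4851/(-84190) = 4851*(-1/84190) = -4851/84190 ≈ -0.057620)
E/u(8*(5² + 4)) = -4851/84190/100 = -4851/84190*1/100 = -4851/8419000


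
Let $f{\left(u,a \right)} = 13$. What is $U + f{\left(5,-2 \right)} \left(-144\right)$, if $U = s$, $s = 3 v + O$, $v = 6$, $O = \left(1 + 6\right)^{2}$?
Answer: $-1805$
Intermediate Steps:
$O = 49$ ($O = 7^{2} = 49$)
$s = 67$ ($s = 3 \cdot 6 + 49 = 18 + 49 = 67$)
$U = 67$
$U + f{\left(5,-2 \right)} \left(-144\right) = 67 + 13 \left(-144\right) = 67 - 1872 = -1805$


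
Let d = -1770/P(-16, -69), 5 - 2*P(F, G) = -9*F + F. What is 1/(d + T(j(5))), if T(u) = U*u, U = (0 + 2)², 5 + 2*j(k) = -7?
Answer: 41/196 ≈ 0.20918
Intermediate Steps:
j(k) = -6 (j(k) = -5/2 + (½)*(-7) = -5/2 - 7/2 = -6)
U = 4 (U = 2² = 4)
P(F, G) = 5/2 + 4*F (P(F, G) = 5/2 - (-9*F + F)/2 = 5/2 - (-4)*F = 5/2 + 4*F)
d = 1180/41 (d = -1770/(5/2 + 4*(-16)) = -1770/(5/2 - 64) = -1770/(-123/2) = -1770*(-2/123) = 1180/41 ≈ 28.780)
T(u) = 4*u
1/(d + T(j(5))) = 1/(1180/41 + 4*(-6)) = 1/(1180/41 - 24) = 1/(196/41) = 41/196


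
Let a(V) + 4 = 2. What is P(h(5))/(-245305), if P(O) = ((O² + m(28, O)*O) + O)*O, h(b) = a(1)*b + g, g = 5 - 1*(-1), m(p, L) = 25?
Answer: -352/245305 ≈ -0.0014349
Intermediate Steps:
a(V) = -2 (a(V) = -4 + 2 = -2)
g = 6 (g = 5 + 1 = 6)
h(b) = 6 - 2*b (h(b) = -2*b + 6 = 6 - 2*b)
P(O) = O*(O² + 26*O) (P(O) = ((O² + 25*O) + O)*O = (O² + 26*O)*O = O*(O² + 26*O))
P(h(5))/(-245305) = ((6 - 2*5)²*(26 + (6 - 2*5)))/(-245305) = ((6 - 10)²*(26 + (6 - 10)))*(-1/245305) = ((-4)²*(26 - 4))*(-1/245305) = (16*22)*(-1/245305) = 352*(-1/245305) = -352/245305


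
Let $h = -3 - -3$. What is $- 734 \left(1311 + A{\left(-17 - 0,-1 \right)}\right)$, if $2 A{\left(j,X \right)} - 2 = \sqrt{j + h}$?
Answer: $-963008 - 367 i \sqrt{17} \approx -9.6301 \cdot 10^{5} - 1513.2 i$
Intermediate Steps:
$h = 0$ ($h = -3 + 3 = 0$)
$A{\left(j,X \right)} = 1 + \frac{\sqrt{j}}{2}$ ($A{\left(j,X \right)} = 1 + \frac{\sqrt{j + 0}}{2} = 1 + \frac{\sqrt{j}}{2}$)
$- 734 \left(1311 + A{\left(-17 - 0,-1 \right)}\right) = - 734 \left(1311 + \left(1 + \frac{\sqrt{-17 - 0}}{2}\right)\right) = - 734 \left(1311 + \left(1 + \frac{\sqrt{-17 + 0}}{2}\right)\right) = - 734 \left(1311 + \left(1 + \frac{\sqrt{-17}}{2}\right)\right) = - 734 \left(1311 + \left(1 + \frac{i \sqrt{17}}{2}\right)\right) = - 734 \left(1312 + \frac{i \sqrt{17}}{2}\right) = -963008 - 367 i \sqrt{17}$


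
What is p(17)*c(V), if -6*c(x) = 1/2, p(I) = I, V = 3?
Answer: -17/12 ≈ -1.4167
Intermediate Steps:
c(x) = -1/12 (c(x) = -⅙/2 = -⅙*½ = -1/12)
p(17)*c(V) = 17*(-1/12) = -17/12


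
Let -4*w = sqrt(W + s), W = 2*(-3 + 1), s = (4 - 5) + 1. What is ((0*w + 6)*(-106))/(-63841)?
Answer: 636/63841 ≈ 0.0099622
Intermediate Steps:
s = 0 (s = -1 + 1 = 0)
W = -4 (W = 2*(-2) = -4)
w = -I/2 (w = -sqrt(-4 + 0)/4 = -I/2 ≈ -0.5*I)
((0*w + 6)*(-106))/(-63841) = ((0*(-I/2) + 6)*(-106))/(-63841) = ((0 + 6)*(-106))*(-1/63841) = (6*(-106))*(-1/63841) = -636*(-1/63841) = 636/63841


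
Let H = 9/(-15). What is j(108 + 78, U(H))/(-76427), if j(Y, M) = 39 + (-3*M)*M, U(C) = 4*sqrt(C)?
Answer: -339/382135 ≈ -0.00088712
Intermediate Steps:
H = -3/5 (H = 9*(-1/15) = -3/5 ≈ -0.60000)
j(Y, M) = 39 - 3*M**2
j(108 + 78, U(H))/(-76427) = (39 - 3*(4*sqrt(-3/5))**2)/(-76427) = (39 - 3*(4*(I*sqrt(15)/5))**2)*(-1/76427) = (39 - 3*(4*I*sqrt(15)/5)**2)*(-1/76427) = (39 - 3*(-48/5))*(-1/76427) = (39 + 144/5)*(-1/76427) = (339/5)*(-1/76427) = -339/382135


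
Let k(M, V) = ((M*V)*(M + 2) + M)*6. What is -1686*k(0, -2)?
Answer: 0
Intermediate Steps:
k(M, V) = 6*M + 6*M*V*(2 + M) (k(M, V) = ((M*V)*(2 + M) + M)*6 = (M*V*(2 + M) + M)*6 = (M + M*V*(2 + M))*6 = 6*M + 6*M*V*(2 + M))
-1686*k(0, -2) = -10116*0*(1 + 2*(-2) + 0*(-2)) = -10116*0*(1 - 4 + 0) = -10116*0*(-3) = -1686*0 = 0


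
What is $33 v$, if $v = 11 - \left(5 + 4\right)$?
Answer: $66$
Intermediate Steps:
$v = 2$ ($v = 11 - 9 = 2$)
$33 v = 33 \cdot 2 = 66$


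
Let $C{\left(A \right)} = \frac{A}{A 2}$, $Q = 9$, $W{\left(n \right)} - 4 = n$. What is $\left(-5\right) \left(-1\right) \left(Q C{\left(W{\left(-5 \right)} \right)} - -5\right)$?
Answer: $\frac{95}{2} \approx 47.5$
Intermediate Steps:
$W{\left(n \right)} = 4 + n$
$C{\left(A \right)} = \frac{1}{2}$ ($C{\left(A \right)} = \frac{A}{2 A} = A \frac{1}{2 A} = \frac{1}{2}$)
$\left(-5\right) \left(-1\right) \left(Q C{\left(W{\left(-5 \right)} \right)} - -5\right) = \left(-5\right) \left(-1\right) \left(9 \cdot \frac{1}{2} - -5\right) = 5 \left(\frac{9}{2} + 5\right) = 5 \cdot \frac{19}{2} = \frac{95}{2}$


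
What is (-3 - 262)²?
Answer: 70225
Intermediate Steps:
(-3 - 262)² = (-265)² = 70225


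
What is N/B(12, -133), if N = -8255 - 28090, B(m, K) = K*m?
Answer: 12115/532 ≈ 22.773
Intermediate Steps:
N = -36345
N/B(12, -133) = -36345/((-133*12)) = -36345/(-1596) = -36345*(-1/1596) = 12115/532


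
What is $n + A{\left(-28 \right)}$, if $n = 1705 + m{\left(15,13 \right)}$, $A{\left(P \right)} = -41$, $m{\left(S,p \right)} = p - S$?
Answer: $1662$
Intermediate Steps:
$n = 1703$ ($n = 1705 + \left(13 - 15\right) = 1705 - 2 = 1703$)
$n + A{\left(-28 \right)} = 1703 - 41 = 1662$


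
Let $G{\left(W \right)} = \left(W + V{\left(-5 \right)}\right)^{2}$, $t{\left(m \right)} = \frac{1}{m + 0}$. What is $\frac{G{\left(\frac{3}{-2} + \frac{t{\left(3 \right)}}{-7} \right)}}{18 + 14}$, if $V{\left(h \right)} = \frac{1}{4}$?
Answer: $\frac{11881}{225792} \approx 0.052619$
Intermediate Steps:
$V{\left(h \right)} = \frac{1}{4}$
$t{\left(m \right)} = \frac{1}{m}$
$G{\left(W \right)} = \left(\frac{1}{4} + W\right)^{2}$ ($G{\left(W \right)} = \left(W + \frac{1}{4}\right)^{2} = \left(\frac{1}{4} + W\right)^{2}$)
$\frac{G{\left(\frac{3}{-2} + \frac{t{\left(3 \right)}}{-7} \right)}}{18 + 14} = \frac{\frac{1}{16} \left(1 + 4 \left(\frac{3}{-2} + \frac{1}{3 \left(-7\right)}\right)\right)^{2}}{18 + 14} = \frac{\frac{1}{16} \left(1 + 4 \left(3 \left(- \frac{1}{2}\right) + \frac{1}{3} \left(- \frac{1}{7}\right)\right)\right)^{2}}{32} = \frac{\left(1 + 4 \left(- \frac{3}{2} - \frac{1}{21}\right)\right)^{2}}{16} \cdot \frac{1}{32} = \frac{\left(1 + 4 \left(- \frac{65}{42}\right)\right)^{2}}{16} \cdot \frac{1}{32} = \frac{\left(1 - \frac{130}{21}\right)^{2}}{16} \cdot \frac{1}{32} = \frac{\left(- \frac{109}{21}\right)^{2}}{16} \cdot \frac{1}{32} = \frac{1}{16} \cdot \frac{11881}{441} \cdot \frac{1}{32} = \frac{11881}{7056} \cdot \frac{1}{32} = \frac{11881}{225792}$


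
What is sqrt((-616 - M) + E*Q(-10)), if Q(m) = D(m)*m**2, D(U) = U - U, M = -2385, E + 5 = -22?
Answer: sqrt(1769) ≈ 42.059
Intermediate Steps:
E = -27 (E = -5 - 22 = -27)
D(U) = 0
Q(m) = 0 (Q(m) = 0*m**2 = 0)
sqrt((-616 - M) + E*Q(-10)) = sqrt((-616 - 1*(-2385)) - 27*0) = sqrt((-616 + 2385) + 0) = sqrt(1769 + 0) = sqrt(1769)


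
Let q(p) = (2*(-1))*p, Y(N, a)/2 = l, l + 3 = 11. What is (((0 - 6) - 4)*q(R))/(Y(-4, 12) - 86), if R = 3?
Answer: -6/7 ≈ -0.85714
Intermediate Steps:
l = 8 (l = -3 + 11 = 8)
Y(N, a) = 16 (Y(N, a) = 2*8 = 16)
q(p) = -2*p
(((0 - 6) - 4)*q(R))/(Y(-4, 12) - 86) = (((0 - 6) - 4)*(-2*3))/(16 - 86) = ((-6 - 4)*(-6))/(-70) = -10*(-6)*(-1/70) = 60*(-1/70) = -6/7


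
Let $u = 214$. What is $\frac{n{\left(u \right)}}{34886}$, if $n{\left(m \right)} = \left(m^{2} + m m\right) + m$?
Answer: $\frac{45903}{17443} \approx 2.6316$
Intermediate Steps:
$n{\left(m \right)} = m + 2 m^{2}$ ($n{\left(m \right)} = \left(m^{2} + m^{2}\right) + m = 2 m^{2} + m = m + 2 m^{2}$)
$\frac{n{\left(u \right)}}{34886} = \frac{214 \left(1 + 2 \cdot 214\right)}{34886} = 214 \left(1 + 428\right) \frac{1}{34886} = 214 \cdot 429 \cdot \frac{1}{34886} = 91806 \cdot \frac{1}{34886} = \frac{45903}{17443}$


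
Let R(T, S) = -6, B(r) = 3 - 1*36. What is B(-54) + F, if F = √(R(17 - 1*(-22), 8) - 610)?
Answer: -33 + 2*I*√154 ≈ -33.0 + 24.819*I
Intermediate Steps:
B(r) = -33 (B(r) = 3 - 36 = -33)
F = 2*I*√154 (F = √(-6 - 610) = √(-616) = 2*I*√154 ≈ 24.819*I)
B(-54) + F = -33 + 2*I*√154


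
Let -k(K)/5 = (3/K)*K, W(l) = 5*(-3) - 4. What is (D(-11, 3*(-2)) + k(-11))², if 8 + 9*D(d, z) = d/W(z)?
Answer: 813604/3249 ≈ 250.42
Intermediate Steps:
W(l) = -19 (W(l) = -15 - 4 = -19)
D(d, z) = -8/9 - d/171 (D(d, z) = -8/9 + (d/(-19))/9 = -8/9 + (d*(-1/19))/9 = -8/9 + (-d/19)/9 = -8/9 - d/171)
k(K) = -15 (k(K) = -5*3/K*K = -5*3 = -15)
(D(-11, 3*(-2)) + k(-11))² = ((-8/9 - 1/171*(-11)) - 15)² = ((-8/9 + 11/171) - 15)² = (-47/57 - 15)² = (-902/57)² = 813604/3249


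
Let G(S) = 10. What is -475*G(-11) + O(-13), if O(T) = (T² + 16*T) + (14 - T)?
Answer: -4762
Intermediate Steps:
O(T) = 14 + T² + 15*T
-475*G(-11) + O(-13) = -475*10 + (14 + (-13)² + 15*(-13)) = -4750 + (14 + 169 - 195) = -4750 - 12 = -4762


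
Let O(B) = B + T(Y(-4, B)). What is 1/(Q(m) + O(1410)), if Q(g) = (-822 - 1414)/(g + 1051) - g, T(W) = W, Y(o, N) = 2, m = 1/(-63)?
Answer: 1042839/1470286550 ≈ 0.00070928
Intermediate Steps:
m = -1/63 ≈ -0.015873
Q(g) = -g - 2236/(1051 + g) (Q(g) = -2236/(1051 + g) - g = -g - 2236/(1051 + g))
O(B) = 2 + B (O(B) = B + 2 = 2 + B)
1/(Q(m) + O(1410)) = 1/((-2236 - (-1/63)² - 1051*(-1/63))/(1051 - 1/63) + (2 + 1410)) = 1/((-2236 - 1*1/3969 + 1051/63)/(66212/63) + 1412) = 1/(63*(-2236 - 1/3969 + 1051/63)/66212 + 1412) = 1/((63/66212)*(-8808472/3969) + 1412) = 1/(-2202118/1042839 + 1412) = 1/(1470286550/1042839) = 1042839/1470286550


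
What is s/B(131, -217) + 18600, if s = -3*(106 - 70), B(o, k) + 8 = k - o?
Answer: 1655427/89 ≈ 18600.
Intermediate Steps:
B(o, k) = -8 + k - o (B(o, k) = -8 + (k - o) = -8 + k - o)
s = -108 (s = -3*36 = -108)
s/B(131, -217) + 18600 = -108/(-8 - 217 - 1*131) + 18600 = -108/(-8 - 217 - 131) + 18600 = -108/(-356) + 18600 = -108*(-1/356) + 18600 = 27/89 + 18600 = 1655427/89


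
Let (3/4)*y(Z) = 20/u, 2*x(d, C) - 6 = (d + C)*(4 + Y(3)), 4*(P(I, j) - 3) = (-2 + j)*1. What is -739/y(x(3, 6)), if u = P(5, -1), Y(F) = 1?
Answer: -19953/320 ≈ -62.353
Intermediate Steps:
P(I, j) = 5/2 + j/4 (P(I, j) = 3 + ((-2 + j)*1)/4 = 3 + (-2 + j)/4 = 3 + (-1/2 + j/4) = 5/2 + j/4)
u = 9/4 (u = 5/2 + (1/4)*(-1) = 5/2 - 1/4 = 9/4 ≈ 2.2500)
x(d, C) = 3 + 5*C/2 + 5*d/2 (x(d, C) = 3 + ((d + C)*(4 + 1))/2 = 3 + ((C + d)*5)/2 = 3 + (5*C + 5*d)/2 = 3 + (5*C/2 + 5*d/2) = 3 + 5*C/2 + 5*d/2)
y(Z) = 320/27 (y(Z) = 4*(20/(9/4))/3 = 4*(20*(4/9))/3 = (4/3)*(80/9) = 320/27)
-739/y(x(3, 6)) = -739/320/27 = -739*27/320 = -19953/320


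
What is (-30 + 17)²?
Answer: 169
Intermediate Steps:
(-30 + 17)² = (-13)² = 169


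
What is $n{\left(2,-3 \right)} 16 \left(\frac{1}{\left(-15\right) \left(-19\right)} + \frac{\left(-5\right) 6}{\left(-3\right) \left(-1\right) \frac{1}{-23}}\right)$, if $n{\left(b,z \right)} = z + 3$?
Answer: $0$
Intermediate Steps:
$n{\left(b,z \right)} = 3 + z$
$n{\left(2,-3 \right)} 16 \left(\frac{1}{\left(-15\right) \left(-19\right)} + \frac{\left(-5\right) 6}{\left(-3\right) \left(-1\right) \frac{1}{-23}}\right) = \left(3 - 3\right) 16 \left(\frac{1}{\left(-15\right) \left(-19\right)} + \frac{\left(-5\right) 6}{\left(-3\right) \left(-1\right) \frac{1}{-23}}\right) = 0 \cdot 16 \left(\left(- \frac{1}{15}\right) \left(- \frac{1}{19}\right) - \frac{30}{3 \left(- \frac{1}{23}\right)}\right) = 0 \left(\frac{1}{285} - \frac{30}{- \frac{3}{23}}\right) = 0 \left(\frac{1}{285} - -230\right) = 0 \left(\frac{1}{285} + 230\right) = 0 \cdot \frac{65551}{285} = 0$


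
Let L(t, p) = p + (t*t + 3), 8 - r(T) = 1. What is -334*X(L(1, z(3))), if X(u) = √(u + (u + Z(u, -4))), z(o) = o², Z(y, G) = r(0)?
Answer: -334*√33 ≈ -1918.7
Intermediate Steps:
r(T) = 7 (r(T) = 8 - 1*1 = 8 - 1 = 7)
Z(y, G) = 7
L(t, p) = 3 + p + t² (L(t, p) = p + (t² + 3) = p + (3 + t²) = 3 + p + t²)
X(u) = √(7 + 2*u) (X(u) = √(u + (u + 7)) = √(u + (7 + u)) = √(7 + 2*u))
-334*X(L(1, z(3))) = -334*√(7 + 2*(3 + 3² + 1²)) = -334*√(7 + 2*(3 + 9 + 1)) = -334*√(7 + 2*13) = -334*√(7 + 26) = -334*√33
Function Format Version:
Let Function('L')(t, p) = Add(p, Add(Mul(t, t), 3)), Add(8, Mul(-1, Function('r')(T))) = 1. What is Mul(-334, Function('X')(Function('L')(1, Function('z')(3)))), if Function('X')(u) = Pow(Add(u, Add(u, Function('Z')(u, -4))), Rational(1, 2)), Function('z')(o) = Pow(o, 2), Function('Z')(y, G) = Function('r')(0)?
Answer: Mul(-334, Pow(33, Rational(1, 2))) ≈ -1918.7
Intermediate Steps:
Function('r')(T) = 7 (Function('r')(T) = Add(8, Mul(-1, 1)) = Add(8, -1) = 7)
Function('Z')(y, G) = 7
Function('L')(t, p) = Add(3, p, Pow(t, 2)) (Function('L')(t, p) = Add(p, Add(Pow(t, 2), 3)) = Add(p, Add(3, Pow(t, 2))) = Add(3, p, Pow(t, 2)))
Function('X')(u) = Pow(Add(7, Mul(2, u)), Rational(1, 2)) (Function('X')(u) = Pow(Add(u, Add(u, 7)), Rational(1, 2)) = Pow(Add(u, Add(7, u)), Rational(1, 2)) = Pow(Add(7, Mul(2, u)), Rational(1, 2)))
Mul(-334, Function('X')(Function('L')(1, Function('z')(3)))) = Mul(-334, Pow(Add(7, Mul(2, Add(3, Pow(3, 2), Pow(1, 2)))), Rational(1, 2))) = Mul(-334, Pow(Add(7, Mul(2, Add(3, 9, 1))), Rational(1, 2))) = Mul(-334, Pow(Add(7, Mul(2, 13)), Rational(1, 2))) = Mul(-334, Pow(Add(7, 26), Rational(1, 2))) = Mul(-334, Pow(33, Rational(1, 2)))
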